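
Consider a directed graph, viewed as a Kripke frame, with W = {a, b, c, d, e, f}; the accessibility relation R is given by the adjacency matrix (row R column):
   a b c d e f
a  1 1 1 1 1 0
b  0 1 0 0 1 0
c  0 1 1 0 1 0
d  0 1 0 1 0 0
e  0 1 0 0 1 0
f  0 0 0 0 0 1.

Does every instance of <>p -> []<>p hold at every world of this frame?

Axiom 5 corresponds to the accessibility relation being Euclidean.
Euclidean: no — a R b and a R c, but not b R c.

No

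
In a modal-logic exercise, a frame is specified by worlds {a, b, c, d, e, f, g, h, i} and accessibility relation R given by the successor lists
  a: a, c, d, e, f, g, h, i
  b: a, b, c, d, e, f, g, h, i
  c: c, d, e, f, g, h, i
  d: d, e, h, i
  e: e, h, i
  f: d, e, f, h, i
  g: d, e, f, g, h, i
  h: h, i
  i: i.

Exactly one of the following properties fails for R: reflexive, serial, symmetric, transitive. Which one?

symmetric

Reflexive: yes — every world is R-related to itself.
Serial: yes — every world has a successor (e.g. a R a).
Symmetric: no — a R c but not c R a.
Transitive: yes — every two-step R-path is closed by a direct edge.
Only symmetric fails.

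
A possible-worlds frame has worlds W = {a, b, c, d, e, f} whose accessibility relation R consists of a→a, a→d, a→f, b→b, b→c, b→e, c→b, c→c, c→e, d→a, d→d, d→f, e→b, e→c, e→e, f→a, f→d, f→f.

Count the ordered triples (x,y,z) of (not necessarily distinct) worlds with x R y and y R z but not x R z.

0

R is transitive; there are no such tuples.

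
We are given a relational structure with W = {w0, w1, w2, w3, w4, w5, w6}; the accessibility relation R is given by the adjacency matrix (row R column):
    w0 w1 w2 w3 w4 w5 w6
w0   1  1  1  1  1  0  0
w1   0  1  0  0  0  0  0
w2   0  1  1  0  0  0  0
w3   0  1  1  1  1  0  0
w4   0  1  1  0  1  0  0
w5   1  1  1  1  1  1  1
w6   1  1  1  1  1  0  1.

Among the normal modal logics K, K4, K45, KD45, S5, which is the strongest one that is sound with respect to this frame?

K4

Transitive (axiom 4): yes — every two-step R-path is closed by a direct edge.
Euclidean (axiom 5): no — w0 R w1 and w0 R w2, but not w1 R w2.
Serial (axiom D): yes — every world has a successor (e.g. w0 R w0).
Reflexive (axiom T): yes — every world is R-related to itself.
So F validates K, K4; K45 would additionally require R to be Euclidean. The strongest is K4.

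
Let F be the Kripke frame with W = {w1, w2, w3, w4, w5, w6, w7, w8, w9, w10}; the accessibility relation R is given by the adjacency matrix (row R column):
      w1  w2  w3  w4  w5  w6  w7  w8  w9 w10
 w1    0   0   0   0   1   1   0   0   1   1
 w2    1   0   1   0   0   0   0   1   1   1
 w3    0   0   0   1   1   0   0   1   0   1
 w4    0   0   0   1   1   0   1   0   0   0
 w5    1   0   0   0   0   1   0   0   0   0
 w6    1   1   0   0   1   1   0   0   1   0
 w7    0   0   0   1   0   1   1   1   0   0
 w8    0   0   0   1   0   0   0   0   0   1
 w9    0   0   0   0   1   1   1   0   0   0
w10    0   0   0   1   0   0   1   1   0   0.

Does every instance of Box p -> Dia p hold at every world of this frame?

Yes

By correspondence theory, D is valid on a frame iff R is serial.
Serial: yes — every world has a successor (e.g. w1 R w10).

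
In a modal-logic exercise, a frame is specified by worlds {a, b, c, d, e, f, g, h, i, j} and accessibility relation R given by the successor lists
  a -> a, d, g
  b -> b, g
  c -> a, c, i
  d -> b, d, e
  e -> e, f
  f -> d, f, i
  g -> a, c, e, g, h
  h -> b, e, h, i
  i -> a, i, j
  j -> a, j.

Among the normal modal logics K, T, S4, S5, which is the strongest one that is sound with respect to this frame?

Reflexive (axiom T): yes — every world is R-related to itself.
Transitive (axiom 4): no — a R d and d R b, but not a R b.
Euclidean (axiom 5): no — a R d and a R g, but not d R g.
So F validates K, T; S4 would additionally require R to be transitive. The strongest is T.

T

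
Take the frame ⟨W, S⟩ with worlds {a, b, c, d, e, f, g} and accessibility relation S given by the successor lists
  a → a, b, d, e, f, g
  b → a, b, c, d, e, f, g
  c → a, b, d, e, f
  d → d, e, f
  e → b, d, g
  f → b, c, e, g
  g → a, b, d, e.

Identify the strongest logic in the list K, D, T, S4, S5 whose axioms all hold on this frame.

D

Serial (axiom D): yes — every world has a successor (e.g. a S a).
Reflexive (axiom T): no — c is not related to itself.
Transitive (axiom 4): no — a S b and b S c, but not a S c.
Euclidean (axiom 5): no — a S d and a S b, but not d S b.
So F validates K, D; T would additionally require S to be reflexive. The strongest is D.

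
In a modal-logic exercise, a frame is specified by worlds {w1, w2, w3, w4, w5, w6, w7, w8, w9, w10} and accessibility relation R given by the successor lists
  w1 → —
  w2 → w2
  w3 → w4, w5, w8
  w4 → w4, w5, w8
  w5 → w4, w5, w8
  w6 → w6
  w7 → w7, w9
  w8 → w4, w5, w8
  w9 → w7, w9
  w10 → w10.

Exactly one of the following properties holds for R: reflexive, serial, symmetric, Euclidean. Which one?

Reflexive: no — w1 is not related to itself.
Serial: no — w1 has no R-successor.
Symmetric: no — w3 R w4 but not w4 R w3.
Euclidean: yes — any two successors of a common world are R-related.
Only Euclidean holds.

Euclidean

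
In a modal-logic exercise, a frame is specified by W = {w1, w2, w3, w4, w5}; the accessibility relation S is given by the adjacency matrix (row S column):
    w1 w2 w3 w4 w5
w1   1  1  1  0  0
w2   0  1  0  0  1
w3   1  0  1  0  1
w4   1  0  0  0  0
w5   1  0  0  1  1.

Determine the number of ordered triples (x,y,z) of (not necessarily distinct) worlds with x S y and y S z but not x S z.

10

Enumerating: (w1,w2,w5), (w1,w3,w5), (w2,w5,w1), (w2,w5,w4), (w3,w1,w2), (w3,w5,w4), (w4,w1,w2), (w4,w1,w3), (w5,w1,w2), (w5,w1,w3).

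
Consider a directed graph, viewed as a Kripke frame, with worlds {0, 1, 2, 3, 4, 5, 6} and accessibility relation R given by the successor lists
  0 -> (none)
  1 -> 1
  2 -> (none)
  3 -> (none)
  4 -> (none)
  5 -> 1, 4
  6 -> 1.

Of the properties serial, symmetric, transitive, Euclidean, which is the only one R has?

Serial: no — 0 has no R-successor.
Symmetric: no — 5 R 1 but not 1 R 5.
Transitive: yes — every two-step R-path is closed by a direct edge.
Euclidean: no — 5 R 1 and 5 R 4, but not 1 R 4.
Only transitive holds.

transitive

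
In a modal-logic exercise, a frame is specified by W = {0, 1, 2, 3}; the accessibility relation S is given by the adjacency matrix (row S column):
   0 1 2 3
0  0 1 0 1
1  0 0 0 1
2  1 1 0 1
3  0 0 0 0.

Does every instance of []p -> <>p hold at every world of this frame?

No

The schema D characterises exactly the serial frames.
Serial: no — 3 has no S-successor.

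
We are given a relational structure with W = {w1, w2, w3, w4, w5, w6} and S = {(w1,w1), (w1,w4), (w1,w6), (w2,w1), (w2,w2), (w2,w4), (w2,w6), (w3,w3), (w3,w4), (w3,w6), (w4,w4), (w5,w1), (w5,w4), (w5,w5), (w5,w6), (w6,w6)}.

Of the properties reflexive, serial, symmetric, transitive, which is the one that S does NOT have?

Reflexive: yes — every world is S-related to itself.
Serial: yes — every world has a successor (e.g. w1 S w1).
Symmetric: no — w1 S w4 but not w4 S w1.
Transitive: yes — every two-step S-path is closed by a direct edge.
Only symmetric fails.

symmetric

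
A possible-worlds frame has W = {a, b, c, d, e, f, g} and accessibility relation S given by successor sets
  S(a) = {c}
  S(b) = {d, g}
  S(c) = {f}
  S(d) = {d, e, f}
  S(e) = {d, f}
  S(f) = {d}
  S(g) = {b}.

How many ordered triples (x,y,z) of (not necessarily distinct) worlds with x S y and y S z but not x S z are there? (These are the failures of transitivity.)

Enumerating: (a,c,f), (b,d,e), (b,d,f), (b,g,b), (c,f,d), (e,d,e), (f,d,e), (f,d,f), (g,b,d), (g,b,g).

10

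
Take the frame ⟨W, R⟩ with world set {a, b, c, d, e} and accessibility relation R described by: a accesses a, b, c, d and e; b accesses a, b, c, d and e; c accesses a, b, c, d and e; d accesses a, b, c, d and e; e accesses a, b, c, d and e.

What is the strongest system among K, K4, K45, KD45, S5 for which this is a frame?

Transitive (axiom 4): yes — every two-step R-path is closed by a direct edge.
Euclidean (axiom 5): yes — any two successors of a common world are R-related.
Serial (axiom D): yes — every world has a successor (e.g. a R a).
Reflexive (axiom T): yes — every world is R-related to itself.
So F validates K, K4, K45, KD45, S5. The strongest is S5.

S5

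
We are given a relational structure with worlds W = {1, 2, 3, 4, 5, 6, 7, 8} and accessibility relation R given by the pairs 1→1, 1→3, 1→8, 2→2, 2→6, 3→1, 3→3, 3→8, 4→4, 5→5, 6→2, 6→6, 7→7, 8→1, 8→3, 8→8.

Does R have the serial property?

Yes

Serial: yes — every world has a successor (e.g. 1 R 1).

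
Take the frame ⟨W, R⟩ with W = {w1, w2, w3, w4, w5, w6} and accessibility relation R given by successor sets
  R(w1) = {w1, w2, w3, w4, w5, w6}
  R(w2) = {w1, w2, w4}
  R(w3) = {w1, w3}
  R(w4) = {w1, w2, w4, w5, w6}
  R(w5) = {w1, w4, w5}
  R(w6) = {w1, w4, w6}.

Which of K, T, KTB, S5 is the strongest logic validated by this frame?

KTB

Reflexive (axiom T): yes — every world is R-related to itself.
Symmetric (axiom B): yes — every pair in R has its reverse in R.
Euclidean (axiom 5): no — w1 R w2 and w1 R w3, but not w2 R w3.
So F validates K, T, KTB; S5 would additionally require R to be Euclidean. The strongest is KTB.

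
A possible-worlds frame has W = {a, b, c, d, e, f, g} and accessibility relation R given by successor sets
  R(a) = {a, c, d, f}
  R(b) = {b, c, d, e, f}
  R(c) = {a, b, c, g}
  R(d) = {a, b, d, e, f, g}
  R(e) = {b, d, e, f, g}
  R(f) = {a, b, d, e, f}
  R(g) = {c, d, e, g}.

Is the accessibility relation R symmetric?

Symmetric: yes — every pair in R has its reverse in R.

Yes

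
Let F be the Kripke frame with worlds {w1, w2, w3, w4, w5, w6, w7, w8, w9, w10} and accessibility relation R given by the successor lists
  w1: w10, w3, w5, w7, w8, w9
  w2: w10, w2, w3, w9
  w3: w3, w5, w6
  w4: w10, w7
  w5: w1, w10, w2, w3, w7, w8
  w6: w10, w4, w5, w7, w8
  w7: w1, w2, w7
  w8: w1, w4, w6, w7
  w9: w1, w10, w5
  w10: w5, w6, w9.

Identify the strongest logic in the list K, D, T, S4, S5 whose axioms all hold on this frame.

D

Serial (axiom D): yes — every world has a successor (e.g. w1 R w10).
Reflexive (axiom T): no — w1 is not related to itself.
Transitive (axiom 4): no — w1 R w10 and w10 R w6, but not w1 R w6.
Euclidean (axiom 5): no — w1 R w10 and w1 R w3, but not w10 R w3.
So F validates K, D; T would additionally require R to be reflexive. The strongest is D.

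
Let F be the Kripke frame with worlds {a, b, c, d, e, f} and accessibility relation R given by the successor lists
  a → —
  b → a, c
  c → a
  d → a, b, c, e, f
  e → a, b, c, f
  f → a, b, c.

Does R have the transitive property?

Yes

Transitive: yes — every two-step R-path is closed by a direct edge.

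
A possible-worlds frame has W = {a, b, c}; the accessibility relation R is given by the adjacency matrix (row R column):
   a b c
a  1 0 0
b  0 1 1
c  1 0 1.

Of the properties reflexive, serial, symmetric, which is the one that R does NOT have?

symmetric

Reflexive: yes — every world is R-related to itself.
Serial: yes — every world has a successor (e.g. a R a).
Symmetric: no — b R c but not c R b.
Only symmetric fails.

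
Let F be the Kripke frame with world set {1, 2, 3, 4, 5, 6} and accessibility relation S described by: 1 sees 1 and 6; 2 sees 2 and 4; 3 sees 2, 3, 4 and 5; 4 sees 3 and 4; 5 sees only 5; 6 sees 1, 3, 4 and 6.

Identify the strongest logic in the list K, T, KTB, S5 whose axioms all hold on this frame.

T

Reflexive (axiom T): yes — every world is S-related to itself.
Symmetric (axiom B): no — 2 S 4 but not 4 S 2.
Euclidean (axiom 5): no — 3 S 2 and 3 S 5, but not 2 S 5.
So F validates K, T; KTB would additionally require S to be symmetric. The strongest is T.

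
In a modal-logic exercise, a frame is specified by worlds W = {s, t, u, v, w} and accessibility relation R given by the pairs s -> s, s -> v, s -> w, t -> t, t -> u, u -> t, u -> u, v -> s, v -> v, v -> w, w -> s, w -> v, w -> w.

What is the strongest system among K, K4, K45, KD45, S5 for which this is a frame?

S5

Transitive (axiom 4): yes — every two-step R-path is closed by a direct edge.
Euclidean (axiom 5): yes — any two successors of a common world are R-related.
Serial (axiom D): yes — every world has a successor (e.g. s R s).
Reflexive (axiom T): yes — every world is R-related to itself.
So F validates K, K4, K45, KD45, S5. The strongest is S5.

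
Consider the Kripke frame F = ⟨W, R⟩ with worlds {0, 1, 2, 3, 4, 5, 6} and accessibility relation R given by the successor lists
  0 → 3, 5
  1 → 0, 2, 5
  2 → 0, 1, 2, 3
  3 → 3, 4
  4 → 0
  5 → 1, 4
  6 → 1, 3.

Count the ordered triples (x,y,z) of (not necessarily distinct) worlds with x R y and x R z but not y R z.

Enumerating: (0,3,5), (0,5,3), (0,5,5), (1,0,0), (1,0,2), (1,2,5), (1,5,0), (1,5,2), (1,5,5), (2,0,0), (2,0,1), (2,0,2), … and 15 more.
Total: 27.

27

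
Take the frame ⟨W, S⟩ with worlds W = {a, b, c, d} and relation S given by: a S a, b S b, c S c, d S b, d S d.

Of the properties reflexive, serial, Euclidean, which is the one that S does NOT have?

Euclidean

Reflexive: yes — every world is S-related to itself.
Serial: yes — every world has a successor (e.g. a S a).
Euclidean: no — d S b and d S d, but not b S d.
Only Euclidean fails.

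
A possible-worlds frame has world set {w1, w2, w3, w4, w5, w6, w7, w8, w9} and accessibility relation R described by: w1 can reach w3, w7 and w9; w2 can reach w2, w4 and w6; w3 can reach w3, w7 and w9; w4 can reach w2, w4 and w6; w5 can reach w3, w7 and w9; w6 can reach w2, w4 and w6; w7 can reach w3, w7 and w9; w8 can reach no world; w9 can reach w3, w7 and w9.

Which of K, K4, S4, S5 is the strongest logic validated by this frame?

Transitive (axiom 4): yes — every two-step R-path is closed by a direct edge.
Reflexive (axiom T): no — w1 is not related to itself.
Euclidean (axiom 5): yes — any two successors of a common world are R-related.
So F validates K, K4; S4 would additionally require R to be reflexive. The strongest is K4.

K4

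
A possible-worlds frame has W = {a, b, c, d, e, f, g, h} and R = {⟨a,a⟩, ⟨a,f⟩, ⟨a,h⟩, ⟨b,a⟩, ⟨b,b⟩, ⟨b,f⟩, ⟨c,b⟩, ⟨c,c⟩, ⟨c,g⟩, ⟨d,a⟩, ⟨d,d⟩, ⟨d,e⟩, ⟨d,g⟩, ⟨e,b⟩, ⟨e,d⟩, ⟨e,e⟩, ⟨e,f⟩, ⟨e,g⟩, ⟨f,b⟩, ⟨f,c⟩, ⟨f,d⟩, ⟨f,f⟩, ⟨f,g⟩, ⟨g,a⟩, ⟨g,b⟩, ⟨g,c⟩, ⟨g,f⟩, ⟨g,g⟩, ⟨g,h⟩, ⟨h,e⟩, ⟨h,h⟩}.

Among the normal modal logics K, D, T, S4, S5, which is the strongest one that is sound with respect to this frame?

Serial (axiom D): yes — every world has a successor (e.g. a R a).
Reflexive (axiom T): yes — every world is R-related to itself.
Transitive (axiom 4): no — a R f and f R b, but not a R b.
Euclidean (axiom 5): no — a R f and a R h, but not f R h.
So F validates K, D, T; S4 would additionally require R to be transitive. The strongest is T.

T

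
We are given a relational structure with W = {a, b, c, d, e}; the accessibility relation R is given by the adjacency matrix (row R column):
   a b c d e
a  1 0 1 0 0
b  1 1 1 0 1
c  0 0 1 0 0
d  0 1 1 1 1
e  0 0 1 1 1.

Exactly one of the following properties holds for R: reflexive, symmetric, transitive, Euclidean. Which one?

Reflexive: yes — every world is R-related to itself.
Symmetric: no — a R c but not c R a.
Transitive: no — b R e and e R d, but not b R d.
Euclidean: no — b R a and b R e, but not a R e.
Only reflexive holds.

reflexive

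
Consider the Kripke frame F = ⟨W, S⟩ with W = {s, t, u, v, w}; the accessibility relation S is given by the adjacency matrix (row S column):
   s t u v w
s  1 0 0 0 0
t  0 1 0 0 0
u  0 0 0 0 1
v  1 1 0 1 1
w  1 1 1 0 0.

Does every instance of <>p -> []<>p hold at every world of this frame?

The schema 5 characterises exactly the Euclidean frames.
Euclidean: no — v S s and v S t, but not s S t.

No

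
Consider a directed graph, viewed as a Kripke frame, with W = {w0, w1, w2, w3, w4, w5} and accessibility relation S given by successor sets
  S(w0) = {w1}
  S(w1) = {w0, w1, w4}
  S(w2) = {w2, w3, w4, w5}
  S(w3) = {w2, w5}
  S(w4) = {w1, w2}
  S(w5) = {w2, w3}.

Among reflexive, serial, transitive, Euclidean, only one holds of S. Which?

serial

Reflexive: no — w0 is not related to itself.
Serial: yes — every world has a successor (e.g. w0 S w1).
Transitive: no — w0 S w1 and w1 S w4, but not w0 S w4.
Euclidean: no — w1 S w0 and w1 S w4, but not w0 S w4.
Only serial holds.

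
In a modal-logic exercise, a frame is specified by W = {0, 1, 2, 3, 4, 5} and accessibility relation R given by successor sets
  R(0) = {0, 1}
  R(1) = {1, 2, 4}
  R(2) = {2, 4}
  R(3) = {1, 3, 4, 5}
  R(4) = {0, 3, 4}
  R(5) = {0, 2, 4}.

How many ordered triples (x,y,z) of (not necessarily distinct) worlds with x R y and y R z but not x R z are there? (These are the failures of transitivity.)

Enumerating: (0,1,2), (0,1,4), (1,4,0), (1,4,3), (2,4,0), (2,4,3), (3,1,2), (3,4,0), (3,5,0), (3,5,2), (4,0,1), (4,3,1), (4,3,5), (5,0,1), (5,4,3).

15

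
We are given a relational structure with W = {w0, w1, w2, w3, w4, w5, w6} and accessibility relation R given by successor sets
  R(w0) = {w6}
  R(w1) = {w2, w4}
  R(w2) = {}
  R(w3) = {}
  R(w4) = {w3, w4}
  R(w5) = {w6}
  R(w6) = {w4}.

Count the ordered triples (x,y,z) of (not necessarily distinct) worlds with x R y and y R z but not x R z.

4

Enumerating: (w0,w6,w4), (w1,w4,w3), (w5,w6,w4), (w6,w4,w3).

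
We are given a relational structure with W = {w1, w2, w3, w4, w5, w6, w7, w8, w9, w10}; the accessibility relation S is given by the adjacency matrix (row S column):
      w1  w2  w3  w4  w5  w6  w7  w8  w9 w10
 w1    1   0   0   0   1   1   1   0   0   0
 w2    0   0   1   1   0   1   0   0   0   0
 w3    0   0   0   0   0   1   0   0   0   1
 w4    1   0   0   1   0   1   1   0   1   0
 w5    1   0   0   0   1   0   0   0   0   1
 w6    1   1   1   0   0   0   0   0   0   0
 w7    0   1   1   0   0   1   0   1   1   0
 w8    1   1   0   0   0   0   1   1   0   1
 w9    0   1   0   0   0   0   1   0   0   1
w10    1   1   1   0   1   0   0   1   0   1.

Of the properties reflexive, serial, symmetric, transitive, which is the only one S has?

Reflexive: no — w2 is not related to itself.
Serial: yes — every world has a successor (e.g. w1 S w1).
Symmetric: no — w1 S w7 but not w7 S w1.
Transitive: no — w1 S w5 and w5 S w10, but not w1 S w10.
Only serial holds.

serial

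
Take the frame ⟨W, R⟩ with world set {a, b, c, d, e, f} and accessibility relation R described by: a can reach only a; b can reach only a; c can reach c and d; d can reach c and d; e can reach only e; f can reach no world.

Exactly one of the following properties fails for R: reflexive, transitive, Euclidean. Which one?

reflexive

Reflexive: no — b is not related to itself.
Transitive: yes — every two-step R-path is closed by a direct edge.
Euclidean: yes — any two successors of a common world are R-related.
Only reflexive fails.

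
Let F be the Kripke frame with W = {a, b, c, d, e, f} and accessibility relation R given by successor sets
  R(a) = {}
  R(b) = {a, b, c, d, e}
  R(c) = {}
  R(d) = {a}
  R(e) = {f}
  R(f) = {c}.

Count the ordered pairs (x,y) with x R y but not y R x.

7

Enumerating: (b,a), (b,c), (b,d), (b,e), (d,a), (e,f), (f,c).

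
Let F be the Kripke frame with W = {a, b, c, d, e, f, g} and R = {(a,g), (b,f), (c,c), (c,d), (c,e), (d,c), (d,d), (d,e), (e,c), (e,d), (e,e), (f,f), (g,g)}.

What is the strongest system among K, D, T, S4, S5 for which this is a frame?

Serial (axiom D): yes — every world has a successor (e.g. a R g).
Reflexive (axiom T): no — a is not related to itself.
Transitive (axiom 4): yes — every two-step R-path is closed by a direct edge.
Euclidean (axiom 5): yes — any two successors of a common world are R-related.
So F validates K, D; T would additionally require R to be reflexive. The strongest is D.

D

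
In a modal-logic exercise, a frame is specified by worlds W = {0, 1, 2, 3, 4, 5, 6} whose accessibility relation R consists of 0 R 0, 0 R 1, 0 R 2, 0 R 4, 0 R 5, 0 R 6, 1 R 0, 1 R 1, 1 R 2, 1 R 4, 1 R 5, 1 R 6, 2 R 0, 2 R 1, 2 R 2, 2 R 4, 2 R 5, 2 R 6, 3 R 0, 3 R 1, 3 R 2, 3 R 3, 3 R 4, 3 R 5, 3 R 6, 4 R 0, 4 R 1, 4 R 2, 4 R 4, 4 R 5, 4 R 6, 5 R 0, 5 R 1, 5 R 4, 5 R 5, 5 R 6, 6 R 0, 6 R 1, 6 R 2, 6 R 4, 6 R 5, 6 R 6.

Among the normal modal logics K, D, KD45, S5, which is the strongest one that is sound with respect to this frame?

Serial (axiom D): yes — every world has a successor (e.g. 0 R 0).
Euclidean (axiom 5): no — 0 R 5 and 0 R 2, but not 5 R 2.
Transitive (axiom 4): no — 5 R 0 and 0 R 2, but not 5 R 2.
Reflexive (axiom T): yes — every world is R-related to itself.
So F validates K, D; KD45 would additionally require R to be Euclidean and transitive. The strongest is D.

D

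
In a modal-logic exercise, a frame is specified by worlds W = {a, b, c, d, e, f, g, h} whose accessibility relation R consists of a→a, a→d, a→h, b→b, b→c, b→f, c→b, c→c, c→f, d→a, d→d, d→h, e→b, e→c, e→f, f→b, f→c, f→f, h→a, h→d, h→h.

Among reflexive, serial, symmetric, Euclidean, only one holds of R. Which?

Reflexive: no — e is not related to itself.
Serial: no — g has no R-successor.
Symmetric: no — e R b but not b R e.
Euclidean: yes — any two successors of a common world are R-related.
Only Euclidean holds.

Euclidean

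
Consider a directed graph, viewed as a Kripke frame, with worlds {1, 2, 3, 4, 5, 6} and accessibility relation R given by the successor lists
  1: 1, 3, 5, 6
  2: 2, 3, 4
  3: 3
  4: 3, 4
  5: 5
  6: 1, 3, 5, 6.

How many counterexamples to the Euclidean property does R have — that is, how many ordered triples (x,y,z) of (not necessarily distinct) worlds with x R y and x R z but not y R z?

Enumerating: (1,3,1), (1,3,5), (1,3,6), (1,5,1), (1,5,3), (1,5,6), (2,3,2), (2,3,4), (2,4,2), (4,3,4), (6,3,1), (6,3,5), (6,3,6), (6,5,1), (6,5,3), (6,5,6).

16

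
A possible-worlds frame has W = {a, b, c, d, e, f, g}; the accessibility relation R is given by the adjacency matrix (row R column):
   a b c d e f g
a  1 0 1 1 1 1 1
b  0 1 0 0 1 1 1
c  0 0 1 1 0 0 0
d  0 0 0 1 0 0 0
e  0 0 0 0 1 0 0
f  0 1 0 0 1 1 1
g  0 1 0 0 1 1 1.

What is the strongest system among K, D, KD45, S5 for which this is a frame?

Serial (axiom D): yes — every world has a successor (e.g. a R a).
Euclidean (axiom 5): no — a R c and a R e, but not c R e.
Transitive (axiom 4): no — a R f and f R b, but not a R b.
Reflexive (axiom T): yes — every world is R-related to itself.
So F validates K, D; KD45 would additionally require R to be Euclidean and transitive. The strongest is D.

D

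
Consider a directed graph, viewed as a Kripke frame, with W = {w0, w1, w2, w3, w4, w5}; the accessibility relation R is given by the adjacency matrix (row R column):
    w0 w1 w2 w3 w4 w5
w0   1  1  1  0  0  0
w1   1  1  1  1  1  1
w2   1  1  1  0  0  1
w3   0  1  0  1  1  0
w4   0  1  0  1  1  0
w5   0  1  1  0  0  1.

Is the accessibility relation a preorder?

No

Reflexive: yes — every world is R-related to itself.
Transitive: no — w0 R w1 and w1 R w3, but not w0 R w3.
So R is not a preorder.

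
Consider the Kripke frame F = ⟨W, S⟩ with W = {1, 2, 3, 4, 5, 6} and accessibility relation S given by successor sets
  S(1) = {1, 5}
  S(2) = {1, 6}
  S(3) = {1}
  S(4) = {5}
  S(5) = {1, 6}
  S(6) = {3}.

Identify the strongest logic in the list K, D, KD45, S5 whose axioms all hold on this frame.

D

Serial (axiom D): yes — every world has a successor (e.g. 1 S 1).
Euclidean (axiom 5): no — 2 S 1 and 2 S 6, but not 1 S 6.
Transitive (axiom 4): no — 1 S 5 and 5 S 6, but not 1 S 6.
Reflexive (axiom T): no — 2 is not related to itself.
So F validates K, D; KD45 would additionally require S to be Euclidean and transitive. The strongest is D.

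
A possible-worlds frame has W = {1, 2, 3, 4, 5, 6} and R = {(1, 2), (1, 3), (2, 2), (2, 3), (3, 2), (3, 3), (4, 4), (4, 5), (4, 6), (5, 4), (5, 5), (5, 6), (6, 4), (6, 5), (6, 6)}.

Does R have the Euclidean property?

Euclidean: yes — any two successors of a common world are R-related.

Yes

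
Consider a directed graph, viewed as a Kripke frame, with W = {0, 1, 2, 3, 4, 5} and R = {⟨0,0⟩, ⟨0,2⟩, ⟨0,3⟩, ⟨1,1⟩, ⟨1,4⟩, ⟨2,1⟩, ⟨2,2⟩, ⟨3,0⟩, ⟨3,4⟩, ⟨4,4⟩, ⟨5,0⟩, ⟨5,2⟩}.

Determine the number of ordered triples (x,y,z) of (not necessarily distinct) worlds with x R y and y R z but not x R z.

Enumerating: (0,2,1), (0,3,4), (2,1,4), (3,0,2), (3,0,3), (5,0,3), (5,2,1).

7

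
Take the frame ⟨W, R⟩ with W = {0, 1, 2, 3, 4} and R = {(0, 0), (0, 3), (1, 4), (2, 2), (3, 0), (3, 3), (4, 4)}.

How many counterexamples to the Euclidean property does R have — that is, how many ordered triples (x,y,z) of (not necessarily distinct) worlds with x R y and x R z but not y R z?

0

R is Euclidean; there are no such tuples.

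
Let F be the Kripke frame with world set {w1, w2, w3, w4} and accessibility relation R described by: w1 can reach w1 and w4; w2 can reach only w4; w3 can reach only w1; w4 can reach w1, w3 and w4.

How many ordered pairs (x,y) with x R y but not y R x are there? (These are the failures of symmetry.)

Enumerating: (w2,w4), (w3,w1), (w4,w3).

3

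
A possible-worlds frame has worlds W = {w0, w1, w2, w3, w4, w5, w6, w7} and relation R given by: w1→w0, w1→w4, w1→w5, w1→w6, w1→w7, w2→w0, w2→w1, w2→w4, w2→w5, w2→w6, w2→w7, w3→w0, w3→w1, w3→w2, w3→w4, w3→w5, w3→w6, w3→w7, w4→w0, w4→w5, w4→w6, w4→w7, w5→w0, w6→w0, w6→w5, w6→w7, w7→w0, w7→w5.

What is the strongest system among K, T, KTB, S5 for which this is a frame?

K

Reflexive (axiom T): no — w0 is not related to itself.
Symmetric (axiom B): no — w1 R w0 but not w0 R w1.
Euclidean (axiom 5): no — w1 R w0 and w1 R w4, but not w0 R w4.
So F validates K; T would additionally require R to be reflexive. The strongest is K.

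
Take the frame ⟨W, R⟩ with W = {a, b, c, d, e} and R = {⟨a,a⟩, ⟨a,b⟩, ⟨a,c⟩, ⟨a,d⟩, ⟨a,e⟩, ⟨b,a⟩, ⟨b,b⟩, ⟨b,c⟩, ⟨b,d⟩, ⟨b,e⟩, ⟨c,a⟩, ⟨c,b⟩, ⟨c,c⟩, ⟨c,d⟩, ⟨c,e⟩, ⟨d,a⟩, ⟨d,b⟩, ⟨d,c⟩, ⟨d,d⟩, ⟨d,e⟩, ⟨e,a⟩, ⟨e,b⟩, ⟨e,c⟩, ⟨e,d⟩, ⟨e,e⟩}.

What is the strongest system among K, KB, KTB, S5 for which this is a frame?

Symmetric (axiom B): yes — every pair in R has its reverse in R.
Reflexive (axiom T): yes — every world is R-related to itself.
Euclidean (axiom 5): yes — any two successors of a common world are R-related.
So F validates K, KB, KTB, S5. The strongest is S5.

S5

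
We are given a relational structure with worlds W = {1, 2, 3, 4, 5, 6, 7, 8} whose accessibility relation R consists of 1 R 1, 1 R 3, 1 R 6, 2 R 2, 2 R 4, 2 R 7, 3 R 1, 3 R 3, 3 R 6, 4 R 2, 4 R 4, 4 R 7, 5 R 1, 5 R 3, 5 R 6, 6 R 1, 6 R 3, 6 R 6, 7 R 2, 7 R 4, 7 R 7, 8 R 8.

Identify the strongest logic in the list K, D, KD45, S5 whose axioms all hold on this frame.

Serial (axiom D): yes — every world has a successor (e.g. 1 R 1).
Euclidean (axiom 5): yes — any two successors of a common world are R-related.
Transitive (axiom 4): yes — every two-step R-path is closed by a direct edge.
Reflexive (axiom T): no — 5 is not related to itself.
So F validates K, D, KD45; S5 would additionally require R to be reflexive. The strongest is KD45.

KD45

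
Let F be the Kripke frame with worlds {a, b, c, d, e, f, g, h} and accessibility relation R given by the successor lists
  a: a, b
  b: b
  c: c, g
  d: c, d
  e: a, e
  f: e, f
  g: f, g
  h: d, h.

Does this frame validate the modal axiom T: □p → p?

Yes

Axiom T corresponds to the accessibility relation being reflexive.
Reflexive: yes — every world is R-related to itself.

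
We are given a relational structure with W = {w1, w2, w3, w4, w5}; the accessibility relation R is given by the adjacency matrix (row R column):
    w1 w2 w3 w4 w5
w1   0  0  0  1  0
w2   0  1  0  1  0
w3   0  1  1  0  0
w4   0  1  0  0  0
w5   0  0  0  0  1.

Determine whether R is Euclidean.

Euclidean: no — w1 R w4 and w1 R w4, but not w4 R w4.

No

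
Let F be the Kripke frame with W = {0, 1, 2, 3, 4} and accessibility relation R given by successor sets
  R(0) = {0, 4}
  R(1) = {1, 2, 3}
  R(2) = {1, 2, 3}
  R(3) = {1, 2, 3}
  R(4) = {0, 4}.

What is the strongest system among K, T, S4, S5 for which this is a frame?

Reflexive (axiom T): yes — every world is R-related to itself.
Transitive (axiom 4): yes — every two-step R-path is closed by a direct edge.
Euclidean (axiom 5): yes — any two successors of a common world are R-related.
So F validates K, T, S4, S5. The strongest is S5.

S5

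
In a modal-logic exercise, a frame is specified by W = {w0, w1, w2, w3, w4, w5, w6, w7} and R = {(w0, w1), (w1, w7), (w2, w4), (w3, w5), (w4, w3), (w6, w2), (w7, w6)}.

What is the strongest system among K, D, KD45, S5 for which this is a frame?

K

Serial (axiom D): no — w5 has no R-successor.
Euclidean (axiom 5): no — w0 R w1 and w0 R w1, but not w1 R w1.
Transitive (axiom 4): no — w0 R w1 and w1 R w7, but not w0 R w7.
Reflexive (axiom T): no — w0 is not related to itself.
So F validates K; D would additionally require R to be serial. The strongest is K.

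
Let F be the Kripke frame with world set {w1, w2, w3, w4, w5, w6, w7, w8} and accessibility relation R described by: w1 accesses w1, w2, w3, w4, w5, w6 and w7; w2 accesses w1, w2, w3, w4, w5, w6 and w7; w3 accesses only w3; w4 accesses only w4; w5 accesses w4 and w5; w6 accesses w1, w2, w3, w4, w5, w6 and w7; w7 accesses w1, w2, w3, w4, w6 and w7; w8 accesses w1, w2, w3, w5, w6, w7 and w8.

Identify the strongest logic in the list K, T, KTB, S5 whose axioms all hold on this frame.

T

Reflexive (axiom T): yes — every world is R-related to itself.
Symmetric (axiom B): no — w1 R w3 but not w3 R w1.
Euclidean (axiom 5): no — w1 R w3 and w1 R w2, but not w3 R w2.
So F validates K, T; KTB would additionally require R to be symmetric. The strongest is T.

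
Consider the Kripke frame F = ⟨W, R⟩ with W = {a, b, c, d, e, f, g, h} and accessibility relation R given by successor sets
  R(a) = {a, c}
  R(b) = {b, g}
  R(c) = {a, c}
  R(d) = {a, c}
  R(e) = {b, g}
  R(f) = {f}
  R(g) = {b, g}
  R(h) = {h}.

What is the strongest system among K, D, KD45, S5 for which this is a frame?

Serial (axiom D): yes — every world has a successor (e.g. a R a).
Euclidean (axiom 5): yes — any two successors of a common world are R-related.
Transitive (axiom 4): yes — every two-step R-path is closed by a direct edge.
Reflexive (axiom T): no — d is not related to itself.
So F validates K, D, KD45; S5 would additionally require R to be reflexive. The strongest is KD45.

KD45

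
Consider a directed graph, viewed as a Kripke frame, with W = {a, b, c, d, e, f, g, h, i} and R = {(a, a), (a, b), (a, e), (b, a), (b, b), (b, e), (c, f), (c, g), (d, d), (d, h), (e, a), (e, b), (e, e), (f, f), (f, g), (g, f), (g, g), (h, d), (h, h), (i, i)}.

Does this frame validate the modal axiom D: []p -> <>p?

Yes

Axiom D corresponds to the accessibility relation being serial.
Serial: yes — every world has a successor (e.g. a R a).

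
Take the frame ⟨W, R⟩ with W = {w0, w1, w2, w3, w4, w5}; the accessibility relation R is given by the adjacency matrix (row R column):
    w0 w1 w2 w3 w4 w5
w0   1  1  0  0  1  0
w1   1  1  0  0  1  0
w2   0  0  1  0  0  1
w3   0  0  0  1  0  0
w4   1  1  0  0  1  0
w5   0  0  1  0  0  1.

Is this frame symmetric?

Symmetric: yes — every pair in R has its reverse in R.

Yes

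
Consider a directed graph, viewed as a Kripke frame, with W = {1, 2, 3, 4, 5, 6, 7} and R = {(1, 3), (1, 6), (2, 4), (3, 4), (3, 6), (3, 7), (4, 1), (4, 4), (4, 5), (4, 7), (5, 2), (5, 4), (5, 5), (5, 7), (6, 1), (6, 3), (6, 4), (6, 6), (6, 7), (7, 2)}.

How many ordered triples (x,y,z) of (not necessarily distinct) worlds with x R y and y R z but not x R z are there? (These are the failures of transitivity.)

Enumerating: (1,3,4), (1,3,7), (1,6,1), (1,6,4), (1,6,7), (2,4,1), (2,4,5), (2,4,7), (3,4,1), (3,4,5), (3,6,1), (3,6,3), … and 9 more.
Total: 21.

21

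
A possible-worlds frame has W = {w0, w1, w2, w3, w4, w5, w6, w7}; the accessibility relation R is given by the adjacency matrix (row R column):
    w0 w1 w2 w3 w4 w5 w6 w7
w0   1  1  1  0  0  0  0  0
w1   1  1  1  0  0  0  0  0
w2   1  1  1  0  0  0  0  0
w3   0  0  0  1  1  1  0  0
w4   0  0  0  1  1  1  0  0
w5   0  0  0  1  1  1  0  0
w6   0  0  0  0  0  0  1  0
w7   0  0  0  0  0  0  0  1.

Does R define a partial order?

No

Reflexive: yes — every world is R-related to itself.
Transitive: yes — every two-step R-path is closed by a direct edge.
Antisymmetric: no — w0 R w1 and w1 R w0 with w0 ≠ w1.
So R is not a partial order.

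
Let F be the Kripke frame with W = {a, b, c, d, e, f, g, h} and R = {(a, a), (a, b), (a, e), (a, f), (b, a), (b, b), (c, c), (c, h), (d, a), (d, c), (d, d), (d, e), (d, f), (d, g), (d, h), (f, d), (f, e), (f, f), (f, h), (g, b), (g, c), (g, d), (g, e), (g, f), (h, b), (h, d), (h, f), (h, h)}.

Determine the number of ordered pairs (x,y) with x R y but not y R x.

Enumerating: (a,e), (a,f), (c,h), (d,a), (d,c), (d,e), (f,e), (g,b), (g,c), (g,e), (g,f), (h,b).

12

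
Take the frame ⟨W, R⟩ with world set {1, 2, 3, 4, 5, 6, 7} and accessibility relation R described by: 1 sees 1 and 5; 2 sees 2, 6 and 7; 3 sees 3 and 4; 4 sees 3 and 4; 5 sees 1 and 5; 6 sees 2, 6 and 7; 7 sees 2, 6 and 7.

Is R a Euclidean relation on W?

Yes

Euclidean: yes — any two successors of a common world are R-related.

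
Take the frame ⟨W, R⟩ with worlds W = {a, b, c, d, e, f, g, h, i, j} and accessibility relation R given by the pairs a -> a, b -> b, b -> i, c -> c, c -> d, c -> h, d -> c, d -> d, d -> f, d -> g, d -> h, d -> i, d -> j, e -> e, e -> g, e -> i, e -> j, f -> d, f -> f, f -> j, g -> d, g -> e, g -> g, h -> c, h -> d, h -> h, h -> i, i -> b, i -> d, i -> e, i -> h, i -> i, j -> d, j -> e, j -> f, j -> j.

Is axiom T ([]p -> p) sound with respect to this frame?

Axiom T corresponds to the accessibility relation being reflexive.
Reflexive: yes — every world is R-related to itself.

Yes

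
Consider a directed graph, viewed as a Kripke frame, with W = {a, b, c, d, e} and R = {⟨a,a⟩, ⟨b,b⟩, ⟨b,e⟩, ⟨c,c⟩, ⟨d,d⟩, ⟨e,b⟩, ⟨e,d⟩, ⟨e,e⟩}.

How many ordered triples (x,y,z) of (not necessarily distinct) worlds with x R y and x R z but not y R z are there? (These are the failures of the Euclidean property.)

3

Enumerating: (e,b,d), (e,d,b), (e,d,e).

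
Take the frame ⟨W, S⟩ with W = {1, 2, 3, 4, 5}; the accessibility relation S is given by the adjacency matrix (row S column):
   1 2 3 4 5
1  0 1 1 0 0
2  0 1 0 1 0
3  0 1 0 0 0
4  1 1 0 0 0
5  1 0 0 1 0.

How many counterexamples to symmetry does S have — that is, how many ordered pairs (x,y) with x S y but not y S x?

Enumerating: (1,2), (1,3), (3,2), (4,1), (5,1), (5,4).

6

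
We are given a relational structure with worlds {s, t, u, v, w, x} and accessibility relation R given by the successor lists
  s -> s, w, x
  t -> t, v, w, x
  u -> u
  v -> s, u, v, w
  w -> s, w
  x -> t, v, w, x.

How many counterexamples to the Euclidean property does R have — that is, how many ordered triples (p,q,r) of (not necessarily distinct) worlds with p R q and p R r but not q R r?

Enumerating: (s,w,x), (s,x,s), (t,v,t), (t,v,x), (t,w,t), (t,w,v), (t,w,x), (v,s,u), (v,s,v), (v,u,s), (v,u,v), (v,u,w), … and 7 more.
Total: 19.

19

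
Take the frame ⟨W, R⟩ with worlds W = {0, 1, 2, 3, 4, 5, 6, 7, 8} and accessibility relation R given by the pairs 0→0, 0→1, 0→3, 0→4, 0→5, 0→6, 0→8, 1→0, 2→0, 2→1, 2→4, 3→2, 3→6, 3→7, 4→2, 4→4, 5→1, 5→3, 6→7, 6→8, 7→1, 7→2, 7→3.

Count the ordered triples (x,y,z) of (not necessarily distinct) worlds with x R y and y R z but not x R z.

Enumerating: (0,3,2), (0,3,7), (0,4,2), (0,6,7), (1,0,1), (1,0,3), (1,0,4), (1,0,5), (1,0,6), (1,0,8), (2,0,3), (2,0,5), … and 23 more.
Total: 35.

35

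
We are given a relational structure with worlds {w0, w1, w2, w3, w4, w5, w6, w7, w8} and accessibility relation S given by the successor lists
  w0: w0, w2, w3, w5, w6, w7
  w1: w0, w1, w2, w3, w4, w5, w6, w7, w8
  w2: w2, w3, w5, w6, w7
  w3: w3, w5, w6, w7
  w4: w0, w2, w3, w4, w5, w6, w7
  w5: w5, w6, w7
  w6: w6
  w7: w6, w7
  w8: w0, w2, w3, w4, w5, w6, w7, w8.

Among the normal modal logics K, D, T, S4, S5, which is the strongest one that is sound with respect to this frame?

Serial (axiom D): yes — every world has a successor (e.g. w0 S w0).
Reflexive (axiom T): yes — every world is S-related to itself.
Transitive (axiom 4): yes — every two-step S-path is closed by a direct edge.
Euclidean (axiom 5): no — w0 S w3 and w0 S w2, but not w3 S w2.
So F validates K, D, T, S4; S5 would additionally require S to be Euclidean. The strongest is S4.

S4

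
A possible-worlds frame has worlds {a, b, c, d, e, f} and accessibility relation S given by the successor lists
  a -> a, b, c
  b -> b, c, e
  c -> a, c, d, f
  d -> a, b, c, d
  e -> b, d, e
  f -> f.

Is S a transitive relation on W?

Transitive: no — a S b and b S e, but not a S e.

No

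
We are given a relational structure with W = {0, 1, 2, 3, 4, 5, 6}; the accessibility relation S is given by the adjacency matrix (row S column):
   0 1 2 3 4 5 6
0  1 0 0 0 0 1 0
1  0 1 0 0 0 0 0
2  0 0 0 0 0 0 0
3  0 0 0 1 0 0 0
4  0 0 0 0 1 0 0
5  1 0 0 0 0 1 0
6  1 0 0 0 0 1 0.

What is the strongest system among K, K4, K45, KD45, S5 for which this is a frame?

K45

Transitive (axiom 4): yes — every two-step S-path is closed by a direct edge.
Euclidean (axiom 5): yes — any two successors of a common world are S-related.
Serial (axiom D): no — 2 has no S-successor.
Reflexive (axiom T): no — 2 is not related to itself.
So F validates K, K4, K45; KD45 would additionally require S to be serial. The strongest is K45.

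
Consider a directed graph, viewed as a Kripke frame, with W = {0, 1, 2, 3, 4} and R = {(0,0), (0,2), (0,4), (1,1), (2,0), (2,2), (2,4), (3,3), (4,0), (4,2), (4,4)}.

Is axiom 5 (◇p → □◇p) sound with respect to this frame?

By correspondence theory, 5 is valid on a frame iff R is Euclidean.
Euclidean: yes — any two successors of a common world are R-related.

Yes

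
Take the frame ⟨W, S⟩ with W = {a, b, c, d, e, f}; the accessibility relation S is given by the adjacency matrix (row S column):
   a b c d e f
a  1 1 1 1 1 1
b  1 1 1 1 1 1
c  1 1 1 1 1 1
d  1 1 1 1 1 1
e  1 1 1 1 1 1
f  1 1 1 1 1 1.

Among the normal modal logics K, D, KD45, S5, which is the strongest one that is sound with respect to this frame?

S5

Serial (axiom D): yes — every world has a successor (e.g. a S a).
Euclidean (axiom 5): yes — any two successors of a common world are S-related.
Transitive (axiom 4): yes — every two-step S-path is closed by a direct edge.
Reflexive (axiom T): yes — every world is S-related to itself.
So F validates K, D, KD45, S5. The strongest is S5.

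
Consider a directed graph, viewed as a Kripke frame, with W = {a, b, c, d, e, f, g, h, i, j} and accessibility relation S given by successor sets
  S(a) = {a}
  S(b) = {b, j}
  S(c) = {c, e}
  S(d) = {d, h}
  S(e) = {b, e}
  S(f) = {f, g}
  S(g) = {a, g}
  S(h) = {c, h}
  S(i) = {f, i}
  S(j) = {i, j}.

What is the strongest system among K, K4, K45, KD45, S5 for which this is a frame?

K

Transitive (axiom 4): no — b S j and j S i, but not b S i.
Euclidean (axiom 5): no — b S j and b S b, but not j S b.
Serial (axiom D): yes — every world has a successor (e.g. a S a).
Reflexive (axiom T): yes — every world is S-related to itself.
So F validates K; K4 would additionally require S to be transitive. The strongest is K.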